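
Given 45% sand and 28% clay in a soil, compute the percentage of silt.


Step 1: sand + silt + clay = 100%
Step 2: silt = 100 - sand - clay
Step 3: silt = 100 - 45 - 28
Step 4: silt = 27%

27


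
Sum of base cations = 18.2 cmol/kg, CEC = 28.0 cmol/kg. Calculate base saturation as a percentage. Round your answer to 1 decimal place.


Step 1: BS = 100 * (sum of bases) / CEC
Step 2: BS = 100 * 18.2 / 28.0
Step 3: BS = 65.0%

65.0


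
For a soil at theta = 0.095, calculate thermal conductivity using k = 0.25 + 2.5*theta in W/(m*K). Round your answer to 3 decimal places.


Step 1: k = 0.25 + 2.5 * theta
Step 2: k = 0.25 + 2.5 * 0.095
Step 3: k = 0.25 + 0.238
Step 4: k = 0.488 W/(m*K)

0.488


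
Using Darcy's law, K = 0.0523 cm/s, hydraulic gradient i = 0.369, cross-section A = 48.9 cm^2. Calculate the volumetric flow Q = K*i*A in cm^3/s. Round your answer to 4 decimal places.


Step 1: Apply Darcy's law: Q = K * i * A
Step 2: Q = 0.0523 * 0.369 * 48.9
Step 3: Q = 0.9437 cm^3/s

0.9437


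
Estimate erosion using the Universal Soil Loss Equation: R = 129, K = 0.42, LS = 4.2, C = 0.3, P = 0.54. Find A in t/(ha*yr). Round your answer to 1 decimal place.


Step 1: A = R * K * LS * C * P
Step 2: R * K = 129 * 0.42 = 54.18
Step 3: (R*K) * LS = 54.18 * 4.2 = 227.556
Step 4: * C * P = 227.556 * 0.3 * 0.54 = 36.9
Step 5: A = 36.9 t/(ha*yr)

36.9


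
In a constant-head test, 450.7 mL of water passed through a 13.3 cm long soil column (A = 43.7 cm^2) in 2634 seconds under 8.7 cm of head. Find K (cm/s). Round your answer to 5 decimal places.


Step 1: K = Q * L / (A * t * h)
Step 2: Numerator = 450.7 * 13.3 = 5994.31
Step 3: Denominator = 43.7 * 2634 * 8.7 = 1001420.46
Step 4: K = 5994.31 / 1001420.46 = 0.00599 cm/s

0.00599


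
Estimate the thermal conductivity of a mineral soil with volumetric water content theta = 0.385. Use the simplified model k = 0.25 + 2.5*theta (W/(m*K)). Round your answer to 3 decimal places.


Step 1: k = 0.25 + 2.5 * theta
Step 2: k = 0.25 + 2.5 * 0.385
Step 3: k = 0.25 + 0.963
Step 4: k = 1.213 W/(m*K)

1.213


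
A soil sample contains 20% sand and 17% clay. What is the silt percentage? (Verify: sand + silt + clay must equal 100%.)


Step 1: sand + silt + clay = 100%
Step 2: silt = 100 - sand - clay
Step 3: silt = 100 - 20 - 17
Step 4: silt = 63%

63


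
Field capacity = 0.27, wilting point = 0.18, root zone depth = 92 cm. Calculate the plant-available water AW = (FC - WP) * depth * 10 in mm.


Step 1: Available water = (FC - WP) * depth * 10
Step 2: AW = (0.27 - 0.18) * 92 * 10
Step 3: AW = 0.09 * 92 * 10
Step 4: AW = 82.8 mm

82.8


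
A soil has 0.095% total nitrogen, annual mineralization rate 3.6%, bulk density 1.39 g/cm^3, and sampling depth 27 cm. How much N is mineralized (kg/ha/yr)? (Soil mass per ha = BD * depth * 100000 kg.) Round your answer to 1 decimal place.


Step 1: Soil mass per ha = BD * depth * 100000 = 1.39 * 27 * 100000 = 3753000 kg
Step 2: Total N pool = soil mass * N%/100 = 3753000 * 0.095/100 = 3565.35 kg/ha
Step 3: N mineralized = N pool * rate%/100 = 3565.35 * 3.6/100 = 128.4 kg/ha/yr

128.4


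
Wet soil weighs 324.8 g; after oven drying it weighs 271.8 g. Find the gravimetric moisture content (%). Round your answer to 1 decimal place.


Step 1: Water mass = wet - dry = 324.8 - 271.8 = 53.0 g
Step 2: w = 100 * water mass / dry mass
Step 3: w = 100 * 53.0 / 271.8 = 19.5%

19.5


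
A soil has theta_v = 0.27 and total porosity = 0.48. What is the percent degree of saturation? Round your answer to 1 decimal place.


Step 1: S = 100 * theta_v / n
Step 2: S = 100 * 0.27 / 0.48
Step 3: S = 56.3%

56.3


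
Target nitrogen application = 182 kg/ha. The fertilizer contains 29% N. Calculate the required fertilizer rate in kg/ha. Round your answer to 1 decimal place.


Step 1: Fertilizer rate = target N / (N content / 100)
Step 2: Rate = 182 / (29 / 100)
Step 3: Rate = 182 / 0.29
Step 4: Rate = 627.6 kg/ha

627.6


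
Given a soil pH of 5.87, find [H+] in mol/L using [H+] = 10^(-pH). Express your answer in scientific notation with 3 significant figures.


Step 1: [H+] = 10^(-pH)
Step 2: [H+] = 10^(-5.87)
Step 3: [H+] = 1.35e-06 mol/L

1.35e-06


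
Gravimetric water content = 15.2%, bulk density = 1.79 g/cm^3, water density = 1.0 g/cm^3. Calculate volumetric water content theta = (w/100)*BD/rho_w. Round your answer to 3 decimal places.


Step 1: theta = (w / 100) * BD / rho_w
Step 2: theta = (15.2 / 100) * 1.79 / 1.0
Step 3: theta = 0.152 * 1.79
Step 4: theta = 0.272

0.272


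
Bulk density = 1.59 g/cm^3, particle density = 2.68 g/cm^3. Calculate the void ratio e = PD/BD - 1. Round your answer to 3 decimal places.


Step 1: e = PD / BD - 1
Step 2: e = 2.68 / 1.59 - 1
Step 3: e = 1.68553 - 1
Step 4: e = 0.686

0.686


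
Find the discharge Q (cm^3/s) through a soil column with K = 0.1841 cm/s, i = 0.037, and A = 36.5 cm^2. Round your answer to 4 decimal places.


Step 1: Apply Darcy's law: Q = K * i * A
Step 2: Q = 0.1841 * 0.037 * 36.5
Step 3: Q = 0.2486 cm^3/s

0.2486


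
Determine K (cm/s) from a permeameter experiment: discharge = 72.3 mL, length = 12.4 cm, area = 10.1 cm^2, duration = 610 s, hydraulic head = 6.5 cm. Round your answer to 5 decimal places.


Step 1: K = Q * L / (A * t * h)
Step 2: Numerator = 72.3 * 12.4 = 896.52
Step 3: Denominator = 10.1 * 610 * 6.5 = 40046.5
Step 4: K = 896.52 / 40046.5 = 0.02239 cm/s

0.02239


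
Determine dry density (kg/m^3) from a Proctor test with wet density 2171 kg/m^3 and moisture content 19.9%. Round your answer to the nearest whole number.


Step 1: Dry density = wet density / (1 + w/100)
Step 2: Dry density = 2171 / (1 + 19.9/100)
Step 3: Dry density = 2171 / 1.199
Step 4: Dry density = 1811 kg/m^3

1811


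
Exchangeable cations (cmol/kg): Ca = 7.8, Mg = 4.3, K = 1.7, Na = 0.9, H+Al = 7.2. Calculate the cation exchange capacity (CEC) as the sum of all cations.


Step 1: CEC = Ca + Mg + K + Na + (H+Al)
Step 2: CEC = 7.8 + 4.3 + 1.7 + 0.9 + 7.2
Step 3: CEC = 21.9 cmol/kg

21.9


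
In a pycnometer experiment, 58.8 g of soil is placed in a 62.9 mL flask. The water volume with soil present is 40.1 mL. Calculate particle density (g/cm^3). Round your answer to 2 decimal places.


Step 1: Volume of solids = flask volume - water volume with soil
Step 2: V_solids = 62.9 - 40.1 = 22.8 mL
Step 3: Particle density = mass / V_solids = 58.8 / 22.8 = 2.58 g/cm^3

2.58


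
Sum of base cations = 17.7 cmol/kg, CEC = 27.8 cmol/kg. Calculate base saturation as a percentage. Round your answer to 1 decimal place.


Step 1: BS = 100 * (sum of bases) / CEC
Step 2: BS = 100 * 17.7 / 27.8
Step 3: BS = 63.7%

63.7


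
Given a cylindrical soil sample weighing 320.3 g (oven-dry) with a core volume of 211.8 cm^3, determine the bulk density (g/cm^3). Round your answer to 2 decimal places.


Step 1: Identify the formula: BD = dry mass / volume
Step 2: Substitute values: BD = 320.3 / 211.8
Step 3: BD = 1.51 g/cm^3

1.51


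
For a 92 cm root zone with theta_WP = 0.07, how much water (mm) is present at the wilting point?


Step 1: Water (mm) = theta_WP * depth * 10
Step 2: Water = 0.07 * 92 * 10
Step 3: Water = 64.4 mm

64.4


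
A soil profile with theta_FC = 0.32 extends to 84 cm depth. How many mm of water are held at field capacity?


Step 1: Water (mm) = theta_FC * depth (cm) * 10
Step 2: Water = 0.32 * 84 * 10
Step 3: Water = 268.8 mm

268.8


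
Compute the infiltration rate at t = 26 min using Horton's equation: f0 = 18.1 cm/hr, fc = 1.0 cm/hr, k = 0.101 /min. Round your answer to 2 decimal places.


Step 1: f = fc + (f0 - fc) * exp(-k * t)
Step 2: exp(-0.101 * 26) = 0.072367
Step 3: f = 1.0 + (18.1 - 1.0) * 0.072367
Step 4: f = 1.0 + 17.1 * 0.072367
Step 5: f = 2.24 cm/hr

2.24


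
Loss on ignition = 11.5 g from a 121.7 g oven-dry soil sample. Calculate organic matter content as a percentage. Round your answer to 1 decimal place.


Step 1: OM% = 100 * LOI / sample mass
Step 2: OM = 100 * 11.5 / 121.7
Step 3: OM = 9.4%

9.4


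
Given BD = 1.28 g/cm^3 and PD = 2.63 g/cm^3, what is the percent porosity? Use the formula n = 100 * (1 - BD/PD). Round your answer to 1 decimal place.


Step 1: Formula: n = 100 * (1 - BD / PD)
Step 2: n = 100 * (1 - 1.28 / 2.63)
Step 3: n = 100 * (1 - 0.48669)
Step 4: n = 51.3%

51.3


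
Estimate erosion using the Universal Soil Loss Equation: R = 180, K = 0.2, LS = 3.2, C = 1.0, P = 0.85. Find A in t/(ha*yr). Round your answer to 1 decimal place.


Step 1: A = R * K * LS * C * P
Step 2: R * K = 180 * 0.2 = 36.0
Step 3: (R*K) * LS = 36.0 * 3.2 = 115.2
Step 4: * C * P = 115.2 * 1.0 * 0.85 = 97.9
Step 5: A = 97.9 t/(ha*yr)

97.9


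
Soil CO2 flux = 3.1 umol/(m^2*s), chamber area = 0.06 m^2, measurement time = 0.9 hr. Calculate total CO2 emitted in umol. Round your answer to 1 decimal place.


Step 1: Convert time to seconds: 0.9 hr * 3600 = 3240.0 s
Step 2: Total = flux * area * time_s
Step 3: Total = 3.1 * 0.06 * 3240.0
Step 4: Total = 602.6 umol

602.6


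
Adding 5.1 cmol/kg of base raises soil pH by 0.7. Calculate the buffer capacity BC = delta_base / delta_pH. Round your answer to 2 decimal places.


Step 1: BC = change in base / change in pH
Step 2: BC = 5.1 / 0.7
Step 3: BC = 7.29 cmol/(kg*pH unit)

7.29


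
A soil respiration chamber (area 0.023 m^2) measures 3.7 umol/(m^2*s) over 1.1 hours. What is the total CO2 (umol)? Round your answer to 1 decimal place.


Step 1: Convert time to seconds: 1.1 hr * 3600 = 3960.0 s
Step 2: Total = flux * area * time_s
Step 3: Total = 3.7 * 0.023 * 3960.0
Step 4: Total = 337.0 umol

337.0


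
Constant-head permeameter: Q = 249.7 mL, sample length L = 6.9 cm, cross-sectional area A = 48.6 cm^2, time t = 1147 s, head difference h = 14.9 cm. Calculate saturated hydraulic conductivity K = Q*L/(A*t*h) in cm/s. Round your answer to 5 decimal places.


Step 1: K = Q * L / (A * t * h)
Step 2: Numerator = 249.7 * 6.9 = 1722.93
Step 3: Denominator = 48.6 * 1147 * 14.9 = 830588.58
Step 4: K = 1722.93 / 830588.58 = 0.00207 cm/s

0.00207


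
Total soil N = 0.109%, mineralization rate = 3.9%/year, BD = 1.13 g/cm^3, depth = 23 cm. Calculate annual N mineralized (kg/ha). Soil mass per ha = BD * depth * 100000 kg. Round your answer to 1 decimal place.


Step 1: Soil mass per ha = BD * depth * 100000 = 1.13 * 23 * 100000 = 2599000 kg
Step 2: Total N pool = soil mass * N%/100 = 2599000 * 0.109/100 = 2832.91 kg/ha
Step 3: N mineralized = N pool * rate%/100 = 2832.91 * 3.9/100 = 110.5 kg/ha/yr

110.5


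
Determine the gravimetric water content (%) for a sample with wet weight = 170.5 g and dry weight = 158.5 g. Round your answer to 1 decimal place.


Step 1: Water mass = wet - dry = 170.5 - 158.5 = 12.0 g
Step 2: w = 100 * water mass / dry mass
Step 3: w = 100 * 12.0 / 158.5 = 7.6%

7.6


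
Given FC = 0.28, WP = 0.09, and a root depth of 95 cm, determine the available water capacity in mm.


Step 1: Available water = (FC - WP) * depth * 10
Step 2: AW = (0.28 - 0.09) * 95 * 10
Step 3: AW = 0.19 * 95 * 10
Step 4: AW = 180.5 mm

180.5


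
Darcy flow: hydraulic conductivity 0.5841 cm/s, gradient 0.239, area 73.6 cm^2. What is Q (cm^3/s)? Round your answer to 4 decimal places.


Step 1: Apply Darcy's law: Q = K * i * A
Step 2: Q = 0.5841 * 0.239 * 73.6
Step 3: Q = 10.2746 cm^3/s

10.2746


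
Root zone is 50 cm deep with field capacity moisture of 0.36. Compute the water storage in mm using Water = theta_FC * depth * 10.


Step 1: Water (mm) = theta_FC * depth (cm) * 10
Step 2: Water = 0.36 * 50 * 10
Step 3: Water = 180.0 mm

180.0


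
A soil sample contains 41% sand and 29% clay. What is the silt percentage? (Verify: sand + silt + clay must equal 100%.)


Step 1: sand + silt + clay = 100%
Step 2: silt = 100 - sand - clay
Step 3: silt = 100 - 41 - 29
Step 4: silt = 30%

30


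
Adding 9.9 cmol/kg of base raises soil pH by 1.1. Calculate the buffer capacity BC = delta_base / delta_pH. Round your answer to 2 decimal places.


Step 1: BC = change in base / change in pH
Step 2: BC = 9.9 / 1.1
Step 3: BC = 9.0 cmol/(kg*pH unit)

9.0


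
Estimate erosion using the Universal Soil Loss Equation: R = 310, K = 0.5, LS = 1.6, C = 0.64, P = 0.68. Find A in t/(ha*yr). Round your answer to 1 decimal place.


Step 1: A = R * K * LS * C * P
Step 2: R * K = 310 * 0.5 = 155.0
Step 3: (R*K) * LS = 155.0 * 1.6 = 248.0
Step 4: * C * P = 248.0 * 0.64 * 0.68 = 107.9
Step 5: A = 107.9 t/(ha*yr)

107.9


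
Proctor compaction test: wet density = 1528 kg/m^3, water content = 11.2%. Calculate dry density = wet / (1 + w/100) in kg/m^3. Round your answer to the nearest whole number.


Step 1: Dry density = wet density / (1 + w/100)
Step 2: Dry density = 1528 / (1 + 11.2/100)
Step 3: Dry density = 1528 / 1.112
Step 4: Dry density = 1374 kg/m^3

1374


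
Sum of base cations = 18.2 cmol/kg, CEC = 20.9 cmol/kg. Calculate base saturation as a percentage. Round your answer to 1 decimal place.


Step 1: BS = 100 * (sum of bases) / CEC
Step 2: BS = 100 * 18.2 / 20.9
Step 3: BS = 87.1%

87.1


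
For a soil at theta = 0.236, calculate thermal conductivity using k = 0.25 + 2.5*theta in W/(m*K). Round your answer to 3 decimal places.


Step 1: k = 0.25 + 2.5 * theta
Step 2: k = 0.25 + 2.5 * 0.236
Step 3: k = 0.25 + 0.59
Step 4: k = 0.84 W/(m*K)

0.84


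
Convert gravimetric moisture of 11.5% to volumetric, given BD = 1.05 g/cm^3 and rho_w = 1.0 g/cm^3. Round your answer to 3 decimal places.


Step 1: theta = (w / 100) * BD / rho_w
Step 2: theta = (11.5 / 100) * 1.05 / 1.0
Step 3: theta = 0.115 * 1.05
Step 4: theta = 0.121

0.121


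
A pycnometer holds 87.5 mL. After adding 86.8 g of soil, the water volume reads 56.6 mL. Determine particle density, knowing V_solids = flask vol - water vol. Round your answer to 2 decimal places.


Step 1: Volume of solids = flask volume - water volume with soil
Step 2: V_solids = 87.5 - 56.6 = 30.9 mL
Step 3: Particle density = mass / V_solids = 86.8 / 30.9 = 2.81 g/cm^3

2.81


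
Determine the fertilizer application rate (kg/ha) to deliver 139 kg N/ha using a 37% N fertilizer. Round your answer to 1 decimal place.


Step 1: Fertilizer rate = target N / (N content / 100)
Step 2: Rate = 139 / (37 / 100)
Step 3: Rate = 139 / 0.37
Step 4: Rate = 375.7 kg/ha

375.7


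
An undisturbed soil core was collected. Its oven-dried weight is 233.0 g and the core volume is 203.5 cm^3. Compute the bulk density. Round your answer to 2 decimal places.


Step 1: Identify the formula: BD = dry mass / volume
Step 2: Substitute values: BD = 233.0 / 203.5
Step 3: BD = 1.14 g/cm^3

1.14


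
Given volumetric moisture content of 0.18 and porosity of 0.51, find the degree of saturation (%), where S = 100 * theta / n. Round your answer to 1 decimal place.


Step 1: S = 100 * theta_v / n
Step 2: S = 100 * 0.18 / 0.51
Step 3: S = 35.3%

35.3


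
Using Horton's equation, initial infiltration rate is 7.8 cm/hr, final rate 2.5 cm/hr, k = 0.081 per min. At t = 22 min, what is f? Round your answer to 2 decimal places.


Step 1: f = fc + (f0 - fc) * exp(-k * t)
Step 2: exp(-0.081 * 22) = 0.168301
Step 3: f = 2.5 + (7.8 - 2.5) * 0.168301
Step 4: f = 2.5 + 5.3 * 0.168301
Step 5: f = 3.39 cm/hr

3.39


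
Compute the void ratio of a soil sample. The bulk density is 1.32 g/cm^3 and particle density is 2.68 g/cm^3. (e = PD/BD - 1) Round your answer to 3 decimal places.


Step 1: e = PD / BD - 1
Step 2: e = 2.68 / 1.32 - 1
Step 3: e = 2.0303 - 1
Step 4: e = 1.03

1.03


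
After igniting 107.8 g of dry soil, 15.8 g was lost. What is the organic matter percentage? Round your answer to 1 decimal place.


Step 1: OM% = 100 * LOI / sample mass
Step 2: OM = 100 * 15.8 / 107.8
Step 3: OM = 14.7%

14.7


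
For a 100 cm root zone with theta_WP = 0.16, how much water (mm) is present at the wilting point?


Step 1: Water (mm) = theta_WP * depth * 10
Step 2: Water = 0.16 * 100 * 10
Step 3: Water = 160.0 mm

160.0


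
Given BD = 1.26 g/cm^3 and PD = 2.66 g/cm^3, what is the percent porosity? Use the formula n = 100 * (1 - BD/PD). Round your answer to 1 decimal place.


Step 1: Formula: n = 100 * (1 - BD / PD)
Step 2: n = 100 * (1 - 1.26 / 2.66)
Step 3: n = 100 * (1 - 0.47368)
Step 4: n = 52.6%

52.6


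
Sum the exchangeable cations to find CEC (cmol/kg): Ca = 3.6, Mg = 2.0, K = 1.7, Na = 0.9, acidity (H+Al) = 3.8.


Step 1: CEC = Ca + Mg + K + Na + (H+Al)
Step 2: CEC = 3.6 + 2.0 + 1.7 + 0.9 + 3.8
Step 3: CEC = 12.0 cmol/kg

12.0


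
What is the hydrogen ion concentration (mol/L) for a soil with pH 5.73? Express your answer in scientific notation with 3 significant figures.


Step 1: [H+] = 10^(-pH)
Step 2: [H+] = 10^(-5.73)
Step 3: [H+] = 1.86e-06 mol/L

1.86e-06


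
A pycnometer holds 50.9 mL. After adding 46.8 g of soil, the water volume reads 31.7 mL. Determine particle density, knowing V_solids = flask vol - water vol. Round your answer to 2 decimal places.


Step 1: Volume of solids = flask volume - water volume with soil
Step 2: V_solids = 50.9 - 31.7 = 19.2 mL
Step 3: Particle density = mass / V_solids = 46.8 / 19.2 = 2.44 g/cm^3

2.44


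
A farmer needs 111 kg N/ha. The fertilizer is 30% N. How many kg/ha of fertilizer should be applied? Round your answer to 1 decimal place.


Step 1: Fertilizer rate = target N / (N content / 100)
Step 2: Rate = 111 / (30 / 100)
Step 3: Rate = 111 / 0.3
Step 4: Rate = 370.0 kg/ha

370.0


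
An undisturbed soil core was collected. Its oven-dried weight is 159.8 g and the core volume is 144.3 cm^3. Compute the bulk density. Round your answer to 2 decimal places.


Step 1: Identify the formula: BD = dry mass / volume
Step 2: Substitute values: BD = 159.8 / 144.3
Step 3: BD = 1.11 g/cm^3

1.11


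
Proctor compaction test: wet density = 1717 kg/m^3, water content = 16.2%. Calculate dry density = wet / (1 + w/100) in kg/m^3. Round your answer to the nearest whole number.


Step 1: Dry density = wet density / (1 + w/100)
Step 2: Dry density = 1717 / (1 + 16.2/100)
Step 3: Dry density = 1717 / 1.162
Step 4: Dry density = 1478 kg/m^3

1478


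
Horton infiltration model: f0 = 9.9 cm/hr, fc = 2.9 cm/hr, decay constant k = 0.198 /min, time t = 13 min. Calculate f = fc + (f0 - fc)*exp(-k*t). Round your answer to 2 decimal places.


Step 1: f = fc + (f0 - fc) * exp(-k * t)
Step 2: exp(-0.198 * 13) = 0.07623
Step 3: f = 2.9 + (9.9 - 2.9) * 0.07623
Step 4: f = 2.9 + 7.0 * 0.07623
Step 5: f = 3.43 cm/hr

3.43


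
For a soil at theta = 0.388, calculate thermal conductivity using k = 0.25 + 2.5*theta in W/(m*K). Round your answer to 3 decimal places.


Step 1: k = 0.25 + 2.5 * theta
Step 2: k = 0.25 + 2.5 * 0.388
Step 3: k = 0.25 + 0.97
Step 4: k = 1.22 W/(m*K)

1.22


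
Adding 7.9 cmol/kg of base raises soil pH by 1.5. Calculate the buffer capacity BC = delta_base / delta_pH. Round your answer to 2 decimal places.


Step 1: BC = change in base / change in pH
Step 2: BC = 7.9 / 1.5
Step 3: BC = 5.27 cmol/(kg*pH unit)

5.27


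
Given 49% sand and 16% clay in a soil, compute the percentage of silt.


Step 1: sand + silt + clay = 100%
Step 2: silt = 100 - sand - clay
Step 3: silt = 100 - 49 - 16
Step 4: silt = 35%

35


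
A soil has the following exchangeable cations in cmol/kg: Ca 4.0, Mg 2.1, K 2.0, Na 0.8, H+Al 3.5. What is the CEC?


Step 1: CEC = Ca + Mg + K + Na + (H+Al)
Step 2: CEC = 4.0 + 2.1 + 2.0 + 0.8 + 3.5
Step 3: CEC = 12.4 cmol/kg

12.4


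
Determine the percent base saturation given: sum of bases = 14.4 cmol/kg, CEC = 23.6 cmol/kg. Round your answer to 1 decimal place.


Step 1: BS = 100 * (sum of bases) / CEC
Step 2: BS = 100 * 14.4 / 23.6
Step 3: BS = 61.0%

61.0


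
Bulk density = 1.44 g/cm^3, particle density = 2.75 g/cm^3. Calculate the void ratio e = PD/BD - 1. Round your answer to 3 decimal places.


Step 1: e = PD / BD - 1
Step 2: e = 2.75 / 1.44 - 1
Step 3: e = 1.90972 - 1
Step 4: e = 0.91

0.91


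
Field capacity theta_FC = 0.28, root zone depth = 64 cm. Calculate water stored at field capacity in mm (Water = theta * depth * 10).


Step 1: Water (mm) = theta_FC * depth (cm) * 10
Step 2: Water = 0.28 * 64 * 10
Step 3: Water = 179.2 mm

179.2


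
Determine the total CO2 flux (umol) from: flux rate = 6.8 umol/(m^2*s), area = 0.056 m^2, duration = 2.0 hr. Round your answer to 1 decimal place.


Step 1: Convert time to seconds: 2.0 hr * 3600 = 7200.0 s
Step 2: Total = flux * area * time_s
Step 3: Total = 6.8 * 0.056 * 7200.0
Step 4: Total = 2741.8 umol

2741.8


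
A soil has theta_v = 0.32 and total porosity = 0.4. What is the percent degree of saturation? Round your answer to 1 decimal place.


Step 1: S = 100 * theta_v / n
Step 2: S = 100 * 0.32 / 0.4
Step 3: S = 80.0%

80.0


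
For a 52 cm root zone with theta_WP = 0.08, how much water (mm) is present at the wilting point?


Step 1: Water (mm) = theta_WP * depth * 10
Step 2: Water = 0.08 * 52 * 10
Step 3: Water = 41.6 mm

41.6


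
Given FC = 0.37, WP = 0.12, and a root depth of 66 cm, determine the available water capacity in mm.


Step 1: Available water = (FC - WP) * depth * 10
Step 2: AW = (0.37 - 0.12) * 66 * 10
Step 3: AW = 0.25 * 66 * 10
Step 4: AW = 165.0 mm

165.0


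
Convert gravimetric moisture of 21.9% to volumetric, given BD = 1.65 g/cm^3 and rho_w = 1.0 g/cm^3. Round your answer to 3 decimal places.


Step 1: theta = (w / 100) * BD / rho_w
Step 2: theta = (21.9 / 100) * 1.65 / 1.0
Step 3: theta = 0.219 * 1.65
Step 4: theta = 0.361

0.361


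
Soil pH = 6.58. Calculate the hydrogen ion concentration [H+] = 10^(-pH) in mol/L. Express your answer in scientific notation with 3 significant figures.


Step 1: [H+] = 10^(-pH)
Step 2: [H+] = 10^(-6.58)
Step 3: [H+] = 2.63e-07 mol/L

2.63e-07


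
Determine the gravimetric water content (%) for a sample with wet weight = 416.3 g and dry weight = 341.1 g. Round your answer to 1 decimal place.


Step 1: Water mass = wet - dry = 416.3 - 341.1 = 75.2 g
Step 2: w = 100 * water mass / dry mass
Step 3: w = 100 * 75.2 / 341.1 = 22.0%

22.0


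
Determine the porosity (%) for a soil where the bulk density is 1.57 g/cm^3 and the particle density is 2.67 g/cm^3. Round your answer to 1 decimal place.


Step 1: Formula: n = 100 * (1 - BD / PD)
Step 2: n = 100 * (1 - 1.57 / 2.67)
Step 3: n = 100 * (1 - 0.58801)
Step 4: n = 41.2%

41.2


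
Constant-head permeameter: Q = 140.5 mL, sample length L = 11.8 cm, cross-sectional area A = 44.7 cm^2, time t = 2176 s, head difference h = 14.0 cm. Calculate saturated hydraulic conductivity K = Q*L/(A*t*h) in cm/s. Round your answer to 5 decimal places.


Step 1: K = Q * L / (A * t * h)
Step 2: Numerator = 140.5 * 11.8 = 1657.9
Step 3: Denominator = 44.7 * 2176 * 14.0 = 1361740.8
Step 4: K = 1657.9 / 1361740.8 = 0.00122 cm/s

0.00122


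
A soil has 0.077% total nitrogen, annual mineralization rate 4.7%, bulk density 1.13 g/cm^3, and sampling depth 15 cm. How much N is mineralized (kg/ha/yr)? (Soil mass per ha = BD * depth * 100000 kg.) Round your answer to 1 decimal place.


Step 1: Soil mass per ha = BD * depth * 100000 = 1.13 * 15 * 100000 = 1695000 kg
Step 2: Total N pool = soil mass * N%/100 = 1695000 * 0.077/100 = 1305.15 kg/ha
Step 3: N mineralized = N pool * rate%/100 = 1305.15 * 4.7/100 = 61.3 kg/ha/yr

61.3


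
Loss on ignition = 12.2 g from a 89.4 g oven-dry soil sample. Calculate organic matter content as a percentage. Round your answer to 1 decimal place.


Step 1: OM% = 100 * LOI / sample mass
Step 2: OM = 100 * 12.2 / 89.4
Step 3: OM = 13.6%

13.6


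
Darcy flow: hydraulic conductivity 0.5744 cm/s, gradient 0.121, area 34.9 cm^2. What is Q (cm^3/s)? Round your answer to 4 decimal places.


Step 1: Apply Darcy's law: Q = K * i * A
Step 2: Q = 0.5744 * 0.121 * 34.9
Step 3: Q = 2.4256 cm^3/s

2.4256


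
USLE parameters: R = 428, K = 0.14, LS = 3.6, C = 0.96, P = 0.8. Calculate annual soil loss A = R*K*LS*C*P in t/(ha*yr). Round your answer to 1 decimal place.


Step 1: A = R * K * LS * C * P
Step 2: R * K = 428 * 0.14 = 59.92
Step 3: (R*K) * LS = 59.92 * 3.6 = 215.712
Step 4: * C * P = 215.712 * 0.96 * 0.8 = 165.7
Step 5: A = 165.7 t/(ha*yr)

165.7


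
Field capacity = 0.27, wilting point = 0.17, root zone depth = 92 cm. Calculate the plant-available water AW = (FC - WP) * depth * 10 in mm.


Step 1: Available water = (FC - WP) * depth * 10
Step 2: AW = (0.27 - 0.17) * 92 * 10
Step 3: AW = 0.1 * 92 * 10
Step 4: AW = 92.0 mm

92.0


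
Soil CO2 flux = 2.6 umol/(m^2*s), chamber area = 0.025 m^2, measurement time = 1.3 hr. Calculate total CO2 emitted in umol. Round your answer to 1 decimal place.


Step 1: Convert time to seconds: 1.3 hr * 3600 = 4680.0 s
Step 2: Total = flux * area * time_s
Step 3: Total = 2.6 * 0.025 * 4680.0
Step 4: Total = 304.2 umol

304.2


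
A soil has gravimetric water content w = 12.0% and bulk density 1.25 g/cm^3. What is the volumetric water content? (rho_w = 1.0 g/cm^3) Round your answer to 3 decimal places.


Step 1: theta = (w / 100) * BD / rho_w
Step 2: theta = (12.0 / 100) * 1.25 / 1.0
Step 3: theta = 0.12 * 1.25
Step 4: theta = 0.15

0.15


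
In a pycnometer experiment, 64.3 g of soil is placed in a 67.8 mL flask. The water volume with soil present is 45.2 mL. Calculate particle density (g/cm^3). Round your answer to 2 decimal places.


Step 1: Volume of solids = flask volume - water volume with soil
Step 2: V_solids = 67.8 - 45.2 = 22.6 mL
Step 3: Particle density = mass / V_solids = 64.3 / 22.6 = 2.85 g/cm^3

2.85


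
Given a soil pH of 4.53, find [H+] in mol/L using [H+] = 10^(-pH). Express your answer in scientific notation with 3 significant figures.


Step 1: [H+] = 10^(-pH)
Step 2: [H+] = 10^(-4.53)
Step 3: [H+] = 2.95e-05 mol/L

2.95e-05


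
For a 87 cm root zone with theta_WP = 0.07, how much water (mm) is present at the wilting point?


Step 1: Water (mm) = theta_WP * depth * 10
Step 2: Water = 0.07 * 87 * 10
Step 3: Water = 60.9 mm

60.9


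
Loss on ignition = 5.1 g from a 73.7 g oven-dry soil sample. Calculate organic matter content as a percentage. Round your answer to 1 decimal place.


Step 1: OM% = 100 * LOI / sample mass
Step 2: OM = 100 * 5.1 / 73.7
Step 3: OM = 6.9%

6.9


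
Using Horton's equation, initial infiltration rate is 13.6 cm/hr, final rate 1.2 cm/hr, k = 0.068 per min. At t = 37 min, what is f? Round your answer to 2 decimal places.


Step 1: f = fc + (f0 - fc) * exp(-k * t)
Step 2: exp(-0.068 * 37) = 0.080782
Step 3: f = 1.2 + (13.6 - 1.2) * 0.080782
Step 4: f = 1.2 + 12.4 * 0.080782
Step 5: f = 2.2 cm/hr

2.2


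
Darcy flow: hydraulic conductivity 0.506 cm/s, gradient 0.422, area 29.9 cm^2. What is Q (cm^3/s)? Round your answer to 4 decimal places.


Step 1: Apply Darcy's law: Q = K * i * A
Step 2: Q = 0.506 * 0.422 * 29.9
Step 3: Q = 6.3846 cm^3/s

6.3846


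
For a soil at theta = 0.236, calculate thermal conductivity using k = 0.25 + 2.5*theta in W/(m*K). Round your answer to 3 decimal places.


Step 1: k = 0.25 + 2.5 * theta
Step 2: k = 0.25 + 2.5 * 0.236
Step 3: k = 0.25 + 0.59
Step 4: k = 0.84 W/(m*K)

0.84


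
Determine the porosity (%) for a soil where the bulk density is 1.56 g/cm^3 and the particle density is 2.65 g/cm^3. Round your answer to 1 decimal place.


Step 1: Formula: n = 100 * (1 - BD / PD)
Step 2: n = 100 * (1 - 1.56 / 2.65)
Step 3: n = 100 * (1 - 0.58868)
Step 4: n = 41.1%

41.1


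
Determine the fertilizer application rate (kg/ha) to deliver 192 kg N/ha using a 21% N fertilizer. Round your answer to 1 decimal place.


Step 1: Fertilizer rate = target N / (N content / 100)
Step 2: Rate = 192 / (21 / 100)
Step 3: Rate = 192 / 0.21
Step 4: Rate = 914.3 kg/ha

914.3


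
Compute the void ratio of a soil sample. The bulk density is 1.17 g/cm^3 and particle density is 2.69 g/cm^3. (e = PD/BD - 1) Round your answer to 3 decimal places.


Step 1: e = PD / BD - 1
Step 2: e = 2.69 / 1.17 - 1
Step 3: e = 2.29915 - 1
Step 4: e = 1.299

1.299


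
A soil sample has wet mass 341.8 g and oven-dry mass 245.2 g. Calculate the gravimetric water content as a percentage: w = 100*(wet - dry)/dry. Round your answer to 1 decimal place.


Step 1: Water mass = wet - dry = 341.8 - 245.2 = 96.6 g
Step 2: w = 100 * water mass / dry mass
Step 3: w = 100 * 96.6 / 245.2 = 39.4%

39.4


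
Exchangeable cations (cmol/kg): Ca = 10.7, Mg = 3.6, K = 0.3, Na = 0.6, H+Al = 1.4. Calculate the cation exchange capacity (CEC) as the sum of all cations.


Step 1: CEC = Ca + Mg + K + Na + (H+Al)
Step 2: CEC = 10.7 + 3.6 + 0.3 + 0.6 + 1.4
Step 3: CEC = 16.6 cmol/kg

16.6


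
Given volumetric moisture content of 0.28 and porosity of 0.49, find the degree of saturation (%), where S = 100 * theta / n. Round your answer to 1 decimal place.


Step 1: S = 100 * theta_v / n
Step 2: S = 100 * 0.28 / 0.49
Step 3: S = 57.1%

57.1


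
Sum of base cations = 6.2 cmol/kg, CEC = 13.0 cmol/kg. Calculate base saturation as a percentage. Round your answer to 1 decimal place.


Step 1: BS = 100 * (sum of bases) / CEC
Step 2: BS = 100 * 6.2 / 13.0
Step 3: BS = 47.7%

47.7


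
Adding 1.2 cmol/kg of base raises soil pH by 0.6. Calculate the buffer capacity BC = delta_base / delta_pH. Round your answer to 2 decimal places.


Step 1: BC = change in base / change in pH
Step 2: BC = 1.2 / 0.6
Step 3: BC = 2.0 cmol/(kg*pH unit)

2.0


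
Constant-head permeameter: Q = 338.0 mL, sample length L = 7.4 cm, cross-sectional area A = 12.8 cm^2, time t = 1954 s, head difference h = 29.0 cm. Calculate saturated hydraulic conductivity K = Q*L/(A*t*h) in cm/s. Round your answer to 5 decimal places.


Step 1: K = Q * L / (A * t * h)
Step 2: Numerator = 338.0 * 7.4 = 2501.2
Step 3: Denominator = 12.8 * 1954 * 29.0 = 725324.8
Step 4: K = 2501.2 / 725324.8 = 0.00345 cm/s

0.00345


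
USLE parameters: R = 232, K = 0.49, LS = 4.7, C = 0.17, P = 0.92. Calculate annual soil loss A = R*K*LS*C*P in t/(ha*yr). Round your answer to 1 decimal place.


Step 1: A = R * K * LS * C * P
Step 2: R * K = 232 * 0.49 = 113.68
Step 3: (R*K) * LS = 113.68 * 4.7 = 534.296
Step 4: * C * P = 534.296 * 0.17 * 0.92 = 83.6
Step 5: A = 83.6 t/(ha*yr)

83.6


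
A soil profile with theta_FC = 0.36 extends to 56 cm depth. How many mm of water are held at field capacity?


Step 1: Water (mm) = theta_FC * depth (cm) * 10
Step 2: Water = 0.36 * 56 * 10
Step 3: Water = 201.6 mm

201.6


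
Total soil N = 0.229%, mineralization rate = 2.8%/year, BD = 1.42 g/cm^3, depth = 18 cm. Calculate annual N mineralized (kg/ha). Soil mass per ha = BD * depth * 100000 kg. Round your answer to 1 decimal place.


Step 1: Soil mass per ha = BD * depth * 100000 = 1.42 * 18 * 100000 = 2556000 kg
Step 2: Total N pool = soil mass * N%/100 = 2556000 * 0.229/100 = 5853.24 kg/ha
Step 3: N mineralized = N pool * rate%/100 = 5853.24 * 2.8/100 = 163.9 kg/ha/yr

163.9


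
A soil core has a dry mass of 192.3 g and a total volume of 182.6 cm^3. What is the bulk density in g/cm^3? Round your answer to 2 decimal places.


Step 1: Identify the formula: BD = dry mass / volume
Step 2: Substitute values: BD = 192.3 / 182.6
Step 3: BD = 1.05 g/cm^3

1.05


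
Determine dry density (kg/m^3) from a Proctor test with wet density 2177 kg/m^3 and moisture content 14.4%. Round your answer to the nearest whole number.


Step 1: Dry density = wet density / (1 + w/100)
Step 2: Dry density = 2177 / (1 + 14.4/100)
Step 3: Dry density = 2177 / 1.144
Step 4: Dry density = 1903 kg/m^3

1903


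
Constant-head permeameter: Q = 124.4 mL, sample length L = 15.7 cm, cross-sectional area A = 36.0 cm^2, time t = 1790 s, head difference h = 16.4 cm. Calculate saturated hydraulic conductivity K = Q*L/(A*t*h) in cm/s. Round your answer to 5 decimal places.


Step 1: K = Q * L / (A * t * h)
Step 2: Numerator = 124.4 * 15.7 = 1953.08
Step 3: Denominator = 36.0 * 1790 * 16.4 = 1056816.0
Step 4: K = 1953.08 / 1056816.0 = 0.00185 cm/s

0.00185


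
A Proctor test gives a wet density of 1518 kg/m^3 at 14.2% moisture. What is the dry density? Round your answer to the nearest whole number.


Step 1: Dry density = wet density / (1 + w/100)
Step 2: Dry density = 1518 / (1 + 14.2/100)
Step 3: Dry density = 1518 / 1.142
Step 4: Dry density = 1329 kg/m^3

1329


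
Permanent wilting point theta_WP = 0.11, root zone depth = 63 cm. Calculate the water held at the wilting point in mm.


Step 1: Water (mm) = theta_WP * depth * 10
Step 2: Water = 0.11 * 63 * 10
Step 3: Water = 69.3 mm

69.3


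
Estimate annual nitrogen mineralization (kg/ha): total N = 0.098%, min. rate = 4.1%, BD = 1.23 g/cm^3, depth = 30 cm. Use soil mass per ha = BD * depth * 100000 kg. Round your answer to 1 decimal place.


Step 1: Soil mass per ha = BD * depth * 100000 = 1.23 * 30 * 100000 = 3690000 kg
Step 2: Total N pool = soil mass * N%/100 = 3690000 * 0.098/100 = 3616.2 kg/ha
Step 3: N mineralized = N pool * rate%/100 = 3616.2 * 4.1/100 = 148.3 kg/ha/yr

148.3


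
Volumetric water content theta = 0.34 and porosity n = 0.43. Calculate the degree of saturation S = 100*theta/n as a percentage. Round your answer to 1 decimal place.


Step 1: S = 100 * theta_v / n
Step 2: S = 100 * 0.34 / 0.43
Step 3: S = 79.1%

79.1


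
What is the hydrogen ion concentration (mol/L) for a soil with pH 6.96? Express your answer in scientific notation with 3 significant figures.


Step 1: [H+] = 10^(-pH)
Step 2: [H+] = 10^(-6.96)
Step 3: [H+] = 1.10e-07 mol/L

1.10e-07


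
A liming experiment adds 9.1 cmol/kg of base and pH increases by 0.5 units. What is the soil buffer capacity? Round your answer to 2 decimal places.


Step 1: BC = change in base / change in pH
Step 2: BC = 9.1 / 0.5
Step 3: BC = 18.2 cmol/(kg*pH unit)

18.2


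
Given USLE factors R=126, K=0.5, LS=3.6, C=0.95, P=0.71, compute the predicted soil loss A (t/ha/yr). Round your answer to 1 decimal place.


Step 1: A = R * K * LS * C * P
Step 2: R * K = 126 * 0.5 = 63.0
Step 3: (R*K) * LS = 63.0 * 3.6 = 226.8
Step 4: * C * P = 226.8 * 0.95 * 0.71 = 153.0
Step 5: A = 153.0 t/(ha*yr)

153.0


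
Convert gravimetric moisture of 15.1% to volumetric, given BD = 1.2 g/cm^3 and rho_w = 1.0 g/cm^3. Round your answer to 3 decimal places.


Step 1: theta = (w / 100) * BD / rho_w
Step 2: theta = (15.1 / 100) * 1.2 / 1.0
Step 3: theta = 0.151 * 1.2
Step 4: theta = 0.181

0.181


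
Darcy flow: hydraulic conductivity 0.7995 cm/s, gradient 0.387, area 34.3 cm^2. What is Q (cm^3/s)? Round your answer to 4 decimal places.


Step 1: Apply Darcy's law: Q = K * i * A
Step 2: Q = 0.7995 * 0.387 * 34.3
Step 3: Q = 10.6126 cm^3/s

10.6126


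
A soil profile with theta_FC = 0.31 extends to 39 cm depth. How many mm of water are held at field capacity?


Step 1: Water (mm) = theta_FC * depth (cm) * 10
Step 2: Water = 0.31 * 39 * 10
Step 3: Water = 120.9 mm

120.9


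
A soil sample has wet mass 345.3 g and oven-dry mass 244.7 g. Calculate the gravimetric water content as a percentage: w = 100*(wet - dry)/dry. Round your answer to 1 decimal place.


Step 1: Water mass = wet - dry = 345.3 - 244.7 = 100.6 g
Step 2: w = 100 * water mass / dry mass
Step 3: w = 100 * 100.6 / 244.7 = 41.1%

41.1


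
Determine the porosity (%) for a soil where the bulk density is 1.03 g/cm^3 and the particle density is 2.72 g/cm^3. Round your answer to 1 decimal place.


Step 1: Formula: n = 100 * (1 - BD / PD)
Step 2: n = 100 * (1 - 1.03 / 2.72)
Step 3: n = 100 * (1 - 0.37868)
Step 4: n = 62.1%

62.1


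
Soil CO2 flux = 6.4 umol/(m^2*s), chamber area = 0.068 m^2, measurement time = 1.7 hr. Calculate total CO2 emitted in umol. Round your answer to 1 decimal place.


Step 1: Convert time to seconds: 1.7 hr * 3600 = 6120.0 s
Step 2: Total = flux * area * time_s
Step 3: Total = 6.4 * 0.068 * 6120.0
Step 4: Total = 2663.4 umol

2663.4


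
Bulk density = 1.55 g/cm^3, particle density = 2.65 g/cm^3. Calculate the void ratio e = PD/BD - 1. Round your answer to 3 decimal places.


Step 1: e = PD / BD - 1
Step 2: e = 2.65 / 1.55 - 1
Step 3: e = 1.70968 - 1
Step 4: e = 0.71

0.71


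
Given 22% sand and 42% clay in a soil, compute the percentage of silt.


Step 1: sand + silt + clay = 100%
Step 2: silt = 100 - sand - clay
Step 3: silt = 100 - 22 - 42
Step 4: silt = 36%

36


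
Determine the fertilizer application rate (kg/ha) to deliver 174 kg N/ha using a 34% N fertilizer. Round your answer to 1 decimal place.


Step 1: Fertilizer rate = target N / (N content / 100)
Step 2: Rate = 174 / (34 / 100)
Step 3: Rate = 174 / 0.34
Step 4: Rate = 511.8 kg/ha

511.8


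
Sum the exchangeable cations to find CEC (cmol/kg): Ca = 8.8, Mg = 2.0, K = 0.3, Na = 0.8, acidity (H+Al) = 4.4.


Step 1: CEC = Ca + Mg + K + Na + (H+Al)
Step 2: CEC = 8.8 + 2.0 + 0.3 + 0.8 + 4.4
Step 3: CEC = 16.3 cmol/kg

16.3


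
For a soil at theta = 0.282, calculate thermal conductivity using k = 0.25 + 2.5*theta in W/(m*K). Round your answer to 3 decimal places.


Step 1: k = 0.25 + 2.5 * theta
Step 2: k = 0.25 + 2.5 * 0.282
Step 3: k = 0.25 + 0.705
Step 4: k = 0.955 W/(m*K)

0.955


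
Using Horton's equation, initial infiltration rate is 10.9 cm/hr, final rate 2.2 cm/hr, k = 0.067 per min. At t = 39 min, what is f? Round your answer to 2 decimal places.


Step 1: f = fc + (f0 - fc) * exp(-k * t)
Step 2: exp(-0.067 * 39) = 0.073314
Step 3: f = 2.2 + (10.9 - 2.2) * 0.073314
Step 4: f = 2.2 + 8.7 * 0.073314
Step 5: f = 2.84 cm/hr

2.84


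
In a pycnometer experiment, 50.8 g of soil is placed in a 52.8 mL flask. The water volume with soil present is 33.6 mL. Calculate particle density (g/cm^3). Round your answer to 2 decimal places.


Step 1: Volume of solids = flask volume - water volume with soil
Step 2: V_solids = 52.8 - 33.6 = 19.2 mL
Step 3: Particle density = mass / V_solids = 50.8 / 19.2 = 2.65 g/cm^3

2.65


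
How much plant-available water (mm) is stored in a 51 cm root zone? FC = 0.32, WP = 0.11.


Step 1: Available water = (FC - WP) * depth * 10
Step 2: AW = (0.32 - 0.11) * 51 * 10
Step 3: AW = 0.21 * 51 * 10
Step 4: AW = 107.1 mm

107.1


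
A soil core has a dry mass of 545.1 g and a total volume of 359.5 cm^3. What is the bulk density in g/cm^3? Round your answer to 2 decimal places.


Step 1: Identify the formula: BD = dry mass / volume
Step 2: Substitute values: BD = 545.1 / 359.5
Step 3: BD = 1.52 g/cm^3

1.52


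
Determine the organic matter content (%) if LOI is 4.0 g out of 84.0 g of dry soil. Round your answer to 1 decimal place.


Step 1: OM% = 100 * LOI / sample mass
Step 2: OM = 100 * 4.0 / 84.0
Step 3: OM = 4.8%

4.8


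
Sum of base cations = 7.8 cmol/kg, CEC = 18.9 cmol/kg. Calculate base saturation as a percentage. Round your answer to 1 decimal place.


Step 1: BS = 100 * (sum of bases) / CEC
Step 2: BS = 100 * 7.8 / 18.9
Step 3: BS = 41.3%

41.3


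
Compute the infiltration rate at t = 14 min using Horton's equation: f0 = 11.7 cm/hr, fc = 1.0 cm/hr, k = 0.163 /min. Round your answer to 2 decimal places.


Step 1: f = fc + (f0 - fc) * exp(-k * t)
Step 2: exp(-0.163 * 14) = 0.10208
Step 3: f = 1.0 + (11.7 - 1.0) * 0.10208
Step 4: f = 1.0 + 10.7 * 0.10208
Step 5: f = 2.09 cm/hr

2.09


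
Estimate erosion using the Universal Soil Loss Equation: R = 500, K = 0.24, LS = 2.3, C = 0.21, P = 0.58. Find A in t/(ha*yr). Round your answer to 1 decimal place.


Step 1: A = R * K * LS * C * P
Step 2: R * K = 500 * 0.24 = 120.0
Step 3: (R*K) * LS = 120.0 * 2.3 = 276.0
Step 4: * C * P = 276.0 * 0.21 * 0.58 = 33.6
Step 5: A = 33.6 t/(ha*yr)

33.6


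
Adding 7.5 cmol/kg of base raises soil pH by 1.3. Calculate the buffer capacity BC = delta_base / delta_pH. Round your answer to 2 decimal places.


Step 1: BC = change in base / change in pH
Step 2: BC = 7.5 / 1.3
Step 3: BC = 5.77 cmol/(kg*pH unit)

5.77
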